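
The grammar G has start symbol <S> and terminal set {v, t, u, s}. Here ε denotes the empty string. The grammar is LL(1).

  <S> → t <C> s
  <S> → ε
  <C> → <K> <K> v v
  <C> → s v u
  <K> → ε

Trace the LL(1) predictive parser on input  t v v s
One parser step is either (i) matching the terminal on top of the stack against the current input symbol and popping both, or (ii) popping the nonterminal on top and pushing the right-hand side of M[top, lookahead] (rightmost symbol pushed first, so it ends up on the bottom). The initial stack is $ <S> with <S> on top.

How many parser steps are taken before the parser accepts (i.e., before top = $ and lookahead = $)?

8

step 1: stack=$ <S>  input=t v v s $  — expand <S> → t <C> s
step 2: stack=$ s <C> t  input=t v v s $  — match t
step 3: stack=$ s <C>  input=v v s $  — expand <C> → <K> <K> v v
step 4: stack=$ s v v <K> <K>  input=v v s $  — expand <K> → ε
step 5: stack=$ s v v <K>  input=v v s $  — expand <K> → ε
step 6: stack=$ s v v  input=v v s $  — match v
step 7: stack=$ s v  input=v s $  — match v
step 8: stack=$ s  input=s $  — match s
Accept reached after 8 steps.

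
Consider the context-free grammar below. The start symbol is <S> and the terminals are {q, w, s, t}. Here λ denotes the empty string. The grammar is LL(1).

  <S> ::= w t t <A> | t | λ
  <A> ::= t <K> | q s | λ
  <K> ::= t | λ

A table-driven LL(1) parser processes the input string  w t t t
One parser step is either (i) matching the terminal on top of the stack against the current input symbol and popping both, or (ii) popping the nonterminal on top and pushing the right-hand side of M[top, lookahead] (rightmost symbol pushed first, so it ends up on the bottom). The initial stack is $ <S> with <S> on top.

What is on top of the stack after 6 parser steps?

     Stack        Input      Action
  1  $ <S>        w t t t $  expand <S> ::= w t t <A>
  2  $ <A> t t w  w t t t $  match w
  3  $ <A> t t    t t t $    match t
  4  $ <A> t      t t $      match t
  5  $ <A>        t $        expand <A> ::= t <K>
  6  $ <K> t      t $        match t
Stack after step 6: $ <K> (top = <K>).

<K>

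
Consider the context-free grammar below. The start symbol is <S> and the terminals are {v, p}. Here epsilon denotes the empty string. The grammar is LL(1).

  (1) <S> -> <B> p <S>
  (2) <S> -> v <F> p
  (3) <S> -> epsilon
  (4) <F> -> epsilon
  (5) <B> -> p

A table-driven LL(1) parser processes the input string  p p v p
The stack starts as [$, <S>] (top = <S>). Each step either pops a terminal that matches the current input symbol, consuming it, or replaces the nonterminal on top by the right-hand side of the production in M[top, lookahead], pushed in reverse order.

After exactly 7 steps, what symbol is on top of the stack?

p

step 1: stack=$ <S>  input=p p v p $  — expand <S> -> <B> p <S>
step 2: stack=$ <S> p <B>  input=p p v p $  — expand <B> -> p
step 3: stack=$ <S> p p  input=p p v p $  — match p
step 4: stack=$ <S> p  input=p v p $  — match p
step 5: stack=$ <S>  input=v p $  — expand <S> -> v <F> p
step 6: stack=$ p <F> v  input=v p $  — match v
step 7: stack=$ p <F>  input=p $  — expand <F> -> epsilon
Stack after step 7: $ p (top = p).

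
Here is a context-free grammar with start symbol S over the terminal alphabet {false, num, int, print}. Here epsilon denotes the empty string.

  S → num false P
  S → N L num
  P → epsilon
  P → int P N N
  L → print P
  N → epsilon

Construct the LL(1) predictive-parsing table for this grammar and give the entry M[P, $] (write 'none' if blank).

P → epsilon

FIRST(P) = {epsilon, int}
FIRST(L) = {print}
FIRST(N) = {epsilon}
FIRST(S) = {num, print}  (via N L num)
FOLLOW(S) includes $ since S is the start symbol.
FOLLOW(S): S appears on no right-hand side. Thus FOLLOW(S) = {$}.
FOLLOW(L): in S→N L num, L is followed by num with FIRST {num}. Thus FOLLOW(L) = {num}.
FOLLOW(P): in S→num false P, the suffix after P is empty, so FOLLOW(P) ⊇ FOLLOW(S) = {$}; in P→int P N N, P is followed by N N with FIRST {epsilon}; in P→int P N N, the suffix after P is nullable (adds nothing new); in L→print P, the suffix after P is empty, so FOLLOW(P) ⊇ FOLLOW(L) = {num}. Thus FOLLOW(P) = {$, num}.
For P → epsilon: FIRST(epsilon) = {epsilon}, so it goes in M[P, t] for t ∈ {}; since epsilon ∈ FIRST, also for every t ∈ FOLLOW(P) = {$, num}.
For P → int P N N: FIRST(int P N N) = {int}, so it goes in M[P, t] for t ∈ {int}.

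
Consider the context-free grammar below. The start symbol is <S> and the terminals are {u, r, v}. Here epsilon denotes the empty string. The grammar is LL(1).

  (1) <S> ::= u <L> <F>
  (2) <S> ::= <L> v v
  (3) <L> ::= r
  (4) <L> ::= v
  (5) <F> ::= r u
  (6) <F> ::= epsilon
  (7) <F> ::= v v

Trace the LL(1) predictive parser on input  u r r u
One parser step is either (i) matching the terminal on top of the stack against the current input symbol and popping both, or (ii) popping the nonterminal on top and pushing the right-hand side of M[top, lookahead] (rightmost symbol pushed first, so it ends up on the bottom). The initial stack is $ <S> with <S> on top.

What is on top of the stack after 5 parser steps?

     Stack        Input      Action
  1  $ <S>        u r r u $  expand <S> ::= u <L> <F>
  2  $ <F> <L> u  u r r u $  match u
  3  $ <F> <L>    r r u $    expand <L> ::= r
  4  $ <F> r      r r u $    match r
  5  $ <F>        r u $      expand <F> ::= r u
Stack after step 5: $ u r (top = r).

r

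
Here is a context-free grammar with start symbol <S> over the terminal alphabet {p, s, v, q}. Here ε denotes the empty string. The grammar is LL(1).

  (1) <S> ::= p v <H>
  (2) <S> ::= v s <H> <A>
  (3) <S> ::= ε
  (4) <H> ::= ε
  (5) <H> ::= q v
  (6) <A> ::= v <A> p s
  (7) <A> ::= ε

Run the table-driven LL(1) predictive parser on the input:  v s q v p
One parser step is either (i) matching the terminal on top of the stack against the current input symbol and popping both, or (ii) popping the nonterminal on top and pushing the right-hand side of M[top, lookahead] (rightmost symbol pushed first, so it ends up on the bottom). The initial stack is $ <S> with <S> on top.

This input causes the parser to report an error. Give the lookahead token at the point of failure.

p

     Stack          Input        Action
  1  $ <S>          v s q v p $  expand <S> ::= v s <H> <A>
  2  $ <A> <H> s v  v s q v p $  match v
  3  $ <A> <H> s    s q v p $    match s
  4  $ <A> <H>      q v p $      expand <H> ::= q v
  5  $ <A> v q      q v p $      match q
  6  $ <A> v        v p $        match v
  7  $ <A>          p $          expand <A> ::= ε
  8  $              p $          error: stack empty but input remains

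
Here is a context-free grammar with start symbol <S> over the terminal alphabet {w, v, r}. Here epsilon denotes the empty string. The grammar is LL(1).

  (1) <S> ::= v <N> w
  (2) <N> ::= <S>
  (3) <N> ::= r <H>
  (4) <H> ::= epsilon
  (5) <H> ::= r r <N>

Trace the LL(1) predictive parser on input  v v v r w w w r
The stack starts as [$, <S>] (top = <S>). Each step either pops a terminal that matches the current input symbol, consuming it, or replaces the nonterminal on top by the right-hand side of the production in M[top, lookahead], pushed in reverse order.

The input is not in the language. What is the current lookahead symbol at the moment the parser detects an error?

step 1: stack=$ <S>  input=v v v r w w w r $  — expand <S> ::= v <N> w
step 2: stack=$ w <N> v  input=v v v r w w w r $  — match v
step 3: stack=$ w <N>  input=v v r w w w r $  — expand <N> ::= <S>
step 4: stack=$ w <S>  input=v v r w w w r $  — expand <S> ::= v <N> w
step 5: stack=$ w w <N> v  input=v v r w w w r $  — match v
step 6: stack=$ w w <N>  input=v r w w w r $  — expand <N> ::= <S>
step 7: stack=$ w w <S>  input=v r w w w r $  — expand <S> ::= v <N> w
step 8: stack=$ w w w <N> v  input=v r w w w r $  — match v
step 9: stack=$ w w w <N>  input=r w w w r $  — expand <N> ::= r <H>
step 10: stack=$ w w w <H> r  input=r w w w r $  — match r
step 11: stack=$ w w w <H>  input=w w w r $  — expand <H> ::= epsilon
step 12: stack=$ w w w  input=w w w r $  — match w
step 13: stack=$ w w  input=w w r $  — match w
step 14: stack=$ w  input=w r $  — match w
step 15: stack=$  input=r $  — error: stack empty but input remains

r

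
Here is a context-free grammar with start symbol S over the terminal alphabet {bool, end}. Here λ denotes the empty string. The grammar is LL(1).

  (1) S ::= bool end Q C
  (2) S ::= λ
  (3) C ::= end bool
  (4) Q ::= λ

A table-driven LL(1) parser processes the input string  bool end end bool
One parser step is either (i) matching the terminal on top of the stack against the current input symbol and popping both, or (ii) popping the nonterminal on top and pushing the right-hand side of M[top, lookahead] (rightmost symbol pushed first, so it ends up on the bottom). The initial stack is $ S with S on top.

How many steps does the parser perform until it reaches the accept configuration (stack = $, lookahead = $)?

     Stack           Input                Action
  1  $ S             bool end end bool $  expand S ::= bool end Q C
  2  $ C Q end bool  bool end end bool $  match bool
  3  $ C Q end       end end bool $       match end
  4  $ C Q           end bool $           expand Q ::= λ
  5  $ C             end bool $           expand C ::= end bool
  6  $ bool end      end bool $           match end
  7  $ bool          bool $               match bool
Accept reached after 7 steps.

7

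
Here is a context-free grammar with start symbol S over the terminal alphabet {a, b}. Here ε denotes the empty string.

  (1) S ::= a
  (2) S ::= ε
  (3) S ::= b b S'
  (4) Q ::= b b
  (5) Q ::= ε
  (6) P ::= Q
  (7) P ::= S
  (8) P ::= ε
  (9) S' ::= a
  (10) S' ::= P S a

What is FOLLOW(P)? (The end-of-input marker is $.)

FIRST(S) = {ε, a, b}
FIRST(Q) = {ε, b}
FIRST(P) = {ε, a, b}  (via Q, S)
FIRST(S') = {a, b}  (via P S a)
FOLLOW(S) includes $ since S is the start symbol.
FOLLOW(P): in S'::=P S a, P is followed by S a with FIRST {a, b}. Thus FOLLOW(P) = {a, b}.
FOLLOW(S): in P::=S, the suffix after S is empty, so FOLLOW(S) ⊇ FOLLOW(P) = {a, b}; in S'::=P S a, S is followed by a with FIRST {a}. Thus FOLLOW(S) = {$, a, b}.
FOLLOW(Q): in P::=Q, the suffix after Q is empty, so FOLLOW(Q) ⊇ FOLLOW(P) = {a, b}. Thus FOLLOW(Q) = {a, b}.
FOLLOW(S'): in S::=b b S', the suffix after S' is empty, so FOLLOW(S') ⊇ FOLLOW(S) = {$, a, b}. Thus FOLLOW(S') = {$, a, b}.

{a, b}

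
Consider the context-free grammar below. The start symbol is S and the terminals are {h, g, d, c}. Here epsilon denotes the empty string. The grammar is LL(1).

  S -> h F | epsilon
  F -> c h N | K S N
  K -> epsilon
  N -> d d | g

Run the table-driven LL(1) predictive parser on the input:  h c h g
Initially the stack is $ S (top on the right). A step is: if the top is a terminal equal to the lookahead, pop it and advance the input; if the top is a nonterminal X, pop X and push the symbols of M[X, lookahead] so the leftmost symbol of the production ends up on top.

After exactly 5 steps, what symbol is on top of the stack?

step 1: stack=$ S  input=h c h g $  — expand S -> h F
step 2: stack=$ F h  input=h c h g $  — match h
step 3: stack=$ F  input=c h g $  — expand F -> c h N
step 4: stack=$ N h c  input=c h g $  — match c
step 5: stack=$ N h  input=h g $  — match h
Stack after step 5: $ N (top = N).

N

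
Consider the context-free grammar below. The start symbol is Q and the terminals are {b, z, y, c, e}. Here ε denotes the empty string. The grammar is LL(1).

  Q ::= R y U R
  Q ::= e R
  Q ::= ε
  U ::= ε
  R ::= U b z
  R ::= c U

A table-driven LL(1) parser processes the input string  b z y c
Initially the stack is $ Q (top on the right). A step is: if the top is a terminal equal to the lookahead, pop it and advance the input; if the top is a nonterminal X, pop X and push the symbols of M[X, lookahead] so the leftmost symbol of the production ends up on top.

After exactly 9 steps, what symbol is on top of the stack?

step 1: stack=$ Q  input=b z y c $  — expand Q ::= R y U R
step 2: stack=$ R U y R  input=b z y c $  — expand R ::= U b z
step 3: stack=$ R U y z b U  input=b z y c $  — expand U ::= ε
step 4: stack=$ R U y z b  input=b z y c $  — match b
step 5: stack=$ R U y z  input=z y c $  — match z
step 6: stack=$ R U y  input=y c $  — match y
step 7: stack=$ R U  input=c $  — expand U ::= ε
step 8: stack=$ R  input=c $  — expand R ::= c U
step 9: stack=$ U c  input=c $  — match c
Stack after step 9: $ U (top = U).

U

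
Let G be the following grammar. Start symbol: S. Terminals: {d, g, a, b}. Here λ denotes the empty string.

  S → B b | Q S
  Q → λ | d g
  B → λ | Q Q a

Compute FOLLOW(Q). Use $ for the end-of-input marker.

FIRST(Q): from Q→λ we get {λ}; from Q→d g we get {d}. So FIRST(Q) = {λ, d}.
FIRST(B): from B→λ we get {λ}; from B→Q Q a we get {a, d}. So FIRST(B) = {λ, a, d}.
FIRST(S): from S→B b we get {a, b, d}; from S→Q S we get {a, b, d}. So FIRST(S) = {a, b, d}.
FOLLOW(S) includes $ since S is the start symbol.
FOLLOW(S): in S→Q S, the suffix after S is empty (adds nothing new). Thus FOLLOW(S) = {$}.
FOLLOW(Q): in S→Q S, Q is followed by S with FIRST {a, b, d}; in B→Q Q a (occurrence 1), Q is followed by Q a with FIRST {a, d}; in B→Q Q a (occurrence 2), Q is followed by a with FIRST {a}. Thus FOLLOW(Q) = {a, b, d}.
FOLLOW(B): in S→B b, B is followed by b with FIRST {b}. Thus FOLLOW(B) = {b}.

{a, b, d}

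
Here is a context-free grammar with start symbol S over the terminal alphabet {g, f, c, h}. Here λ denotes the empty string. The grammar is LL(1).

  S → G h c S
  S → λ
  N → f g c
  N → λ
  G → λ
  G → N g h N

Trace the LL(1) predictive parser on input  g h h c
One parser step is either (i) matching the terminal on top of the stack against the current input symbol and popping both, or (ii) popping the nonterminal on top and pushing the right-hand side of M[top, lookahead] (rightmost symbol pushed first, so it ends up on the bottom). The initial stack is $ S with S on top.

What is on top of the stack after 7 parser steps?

c

step 1: stack=$ S  input=g h h c $  — expand S → G h c S
step 2: stack=$ S c h G  input=g h h c $  — expand G → N g h N
step 3: stack=$ S c h N h g N  input=g h h c $  — expand N → λ
step 4: stack=$ S c h N h g  input=g h h c $  — match g
step 5: stack=$ S c h N h  input=h h c $  — match h
step 6: stack=$ S c h N  input=h c $  — expand N → λ
step 7: stack=$ S c h  input=h c $  — match h
Stack after step 7: $ S c (top = c).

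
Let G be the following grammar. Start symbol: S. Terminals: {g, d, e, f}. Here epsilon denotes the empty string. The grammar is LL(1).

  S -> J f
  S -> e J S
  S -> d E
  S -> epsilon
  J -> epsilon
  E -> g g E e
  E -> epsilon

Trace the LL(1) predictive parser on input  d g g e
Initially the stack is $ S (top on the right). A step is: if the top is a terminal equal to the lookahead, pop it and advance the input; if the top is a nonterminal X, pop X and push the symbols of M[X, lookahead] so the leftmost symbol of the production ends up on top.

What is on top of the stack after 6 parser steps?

e

     Stack      Input      Action
  1  $ S        d g g e $  expand S -> d E
  2  $ E d      d g g e $  match d
  3  $ E        g g e $    expand E -> g g E e
  4  $ e E g g  g g e $    match g
  5  $ e E g    g e $      match g
  6  $ e E      e $        expand E -> epsilon
Stack after step 6: $ e (top = e).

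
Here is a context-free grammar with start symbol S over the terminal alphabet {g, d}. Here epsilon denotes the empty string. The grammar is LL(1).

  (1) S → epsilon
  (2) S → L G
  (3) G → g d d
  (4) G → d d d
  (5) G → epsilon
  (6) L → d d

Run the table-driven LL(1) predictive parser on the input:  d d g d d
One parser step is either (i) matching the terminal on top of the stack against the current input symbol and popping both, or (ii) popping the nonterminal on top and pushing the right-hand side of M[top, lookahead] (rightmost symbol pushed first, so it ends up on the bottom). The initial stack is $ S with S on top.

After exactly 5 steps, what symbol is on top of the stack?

     Stack    Input        Action
  1  $ S      d d g d d $  expand S → L G
  2  $ G L    d d g d d $  expand L → d d
  3  $ G d d  d d g d d $  match d
  4  $ G d    d g d d $    match d
  5  $ G      g d d $      expand G → g d d
Stack after step 5: $ d d g (top = g).

g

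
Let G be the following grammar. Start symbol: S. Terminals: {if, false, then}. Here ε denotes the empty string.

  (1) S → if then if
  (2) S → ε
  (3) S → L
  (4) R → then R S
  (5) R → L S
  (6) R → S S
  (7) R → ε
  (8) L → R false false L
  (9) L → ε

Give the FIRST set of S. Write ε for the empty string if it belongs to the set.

{ε, false, if, then}

FIRST(S): from S→if then if we get {if}; from S→ε we get {ε}; from S→L we get {ε, false, if, then}. So FIRST(S) = {ε, false, if, then}.
FIRST(R): from R→then R S we get {then}; from R→L S we get {ε, false, if, then}; from R→S S we get {ε, false, if, then}; from R→ε we get {ε}. So FIRST(R) = {ε, false, if, then}.
FIRST(L): from L→R false false L we get {false, if, then}; from L→ε we get {ε}. So FIRST(L) = {ε, false, if, then}.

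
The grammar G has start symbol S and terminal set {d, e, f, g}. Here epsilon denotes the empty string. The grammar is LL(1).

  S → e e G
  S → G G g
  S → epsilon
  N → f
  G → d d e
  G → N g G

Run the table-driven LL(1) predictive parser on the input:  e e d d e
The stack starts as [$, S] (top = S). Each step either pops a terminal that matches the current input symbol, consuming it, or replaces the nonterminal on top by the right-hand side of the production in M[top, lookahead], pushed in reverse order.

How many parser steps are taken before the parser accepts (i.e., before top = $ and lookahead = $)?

7

step 1: stack=$ S  input=e e d d e $  — expand S → e e G
step 2: stack=$ G e e  input=e e d d e $  — match e
step 3: stack=$ G e  input=e d d e $  — match e
step 4: stack=$ G  input=d d e $  — expand G → d d e
step 5: stack=$ e d d  input=d d e $  — match d
step 6: stack=$ e d  input=d e $  — match d
step 7: stack=$ e  input=e $  — match e
Accept reached after 7 steps.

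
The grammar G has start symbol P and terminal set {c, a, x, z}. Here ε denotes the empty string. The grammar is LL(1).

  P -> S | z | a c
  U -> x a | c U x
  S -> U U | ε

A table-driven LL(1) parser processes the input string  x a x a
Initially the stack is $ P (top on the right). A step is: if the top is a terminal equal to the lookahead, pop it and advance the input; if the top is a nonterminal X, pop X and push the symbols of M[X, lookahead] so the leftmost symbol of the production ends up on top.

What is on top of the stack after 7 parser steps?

step 1: stack=$ P  input=x a x a $  — expand P -> S
step 2: stack=$ S  input=x a x a $  — expand S -> U U
step 3: stack=$ U U  input=x a x a $  — expand U -> x a
step 4: stack=$ U a x  input=x a x a $  — match x
step 5: stack=$ U a  input=a x a $  — match a
step 6: stack=$ U  input=x a $  — expand U -> x a
step 7: stack=$ a x  input=x a $  — match x
Stack after step 7: $ a (top = a).

a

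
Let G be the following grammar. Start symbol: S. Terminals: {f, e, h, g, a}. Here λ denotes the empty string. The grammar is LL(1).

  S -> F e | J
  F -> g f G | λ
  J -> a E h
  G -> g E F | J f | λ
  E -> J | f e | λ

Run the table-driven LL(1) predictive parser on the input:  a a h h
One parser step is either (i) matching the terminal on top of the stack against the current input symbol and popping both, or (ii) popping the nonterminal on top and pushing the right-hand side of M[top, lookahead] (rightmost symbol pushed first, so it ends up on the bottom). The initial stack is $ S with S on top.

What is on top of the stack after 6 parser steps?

     Stack      Input      Action
  1  $ S        a a h h $  expand S -> J
  2  $ J        a a h h $  expand J -> a E h
  3  $ h E a    a a h h $  match a
  4  $ h E      a h h $    expand E -> J
  5  $ h J      a h h $    expand J -> a E h
  6  $ h h E a  a h h $    match a
Stack after step 6: $ h h E (top = E).

E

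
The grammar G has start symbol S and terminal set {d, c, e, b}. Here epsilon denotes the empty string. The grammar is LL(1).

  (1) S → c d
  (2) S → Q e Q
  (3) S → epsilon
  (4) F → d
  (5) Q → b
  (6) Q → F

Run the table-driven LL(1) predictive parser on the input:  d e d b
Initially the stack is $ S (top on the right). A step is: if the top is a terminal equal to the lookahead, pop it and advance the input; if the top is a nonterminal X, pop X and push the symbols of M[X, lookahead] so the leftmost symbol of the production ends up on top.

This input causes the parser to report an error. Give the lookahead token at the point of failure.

b

     Stack    Input      Action
  1  $ S      d e d b $  expand S → Q e Q
  2  $ Q e Q  d e d b $  expand Q → F
  3  $ Q e F  d e d b $  expand F → d
  4  $ Q e d  d e d b $  match d
  5  $ Q e    e d b $    match e
  6  $ Q      d b $      expand Q → F
  7  $ F      d b $      expand F → d
  8  $ d      d b $      match d
  9  $        b $        error: stack empty but input remains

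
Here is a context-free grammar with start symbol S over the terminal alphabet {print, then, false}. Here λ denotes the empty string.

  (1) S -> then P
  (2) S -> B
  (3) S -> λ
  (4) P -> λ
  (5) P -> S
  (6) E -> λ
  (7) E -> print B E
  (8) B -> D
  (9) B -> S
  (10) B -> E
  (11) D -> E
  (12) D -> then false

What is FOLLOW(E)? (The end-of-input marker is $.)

FIRST(E) = {λ, print}
FIRST(D) = {λ, print, then}  (via E)
FIRST(S) = {λ, print, then}  (via B)
FIRST(P) = {λ, print, then}  (via S)
FIRST(B) = {λ, print, then}  (via D, S, E)
FOLLOW(S) includes $ since S is the start symbol.
FOLLOW(S): in P->S, the suffix after S is empty, so FOLLOW(S) ⊇ FOLLOW(P) = {$, print}; in B->S, the suffix after S is empty, so FOLLOW(S) ⊇ FOLLOW(B) = {$, print}. Thus FOLLOW(S) = {$, print}.
FOLLOW(P): in S->then P, the suffix after P is empty, so FOLLOW(P) ⊇ FOLLOW(S) = {$, print}. Thus FOLLOW(P) = {$, print}.
FOLLOW(E): in E->print B E, the suffix after E is empty (adds nothing new); in B->E, the suffix after E is empty, so FOLLOW(E) ⊇ FOLLOW(B) = {$, print}; in D->E, the suffix after E is empty, so FOLLOW(E) ⊇ FOLLOW(D) = {$, print}. Thus FOLLOW(E) = {$, print}.
FOLLOW(B): in S->B, the suffix after B is empty, so FOLLOW(B) ⊇ FOLLOW(S) = {$, print}; in E->print B E, B is followed by E with FIRST {λ, print}; in E->print B E, the suffix after B is nullable, so FOLLOW(B) ⊇ FOLLOW(E) = {$, print}. Thus FOLLOW(B) = {$, print}.
FOLLOW(D): in B->D, the suffix after D is empty, so FOLLOW(D) ⊇ FOLLOW(B) = {$, print}. Thus FOLLOW(D) = {$, print}.

{$, print}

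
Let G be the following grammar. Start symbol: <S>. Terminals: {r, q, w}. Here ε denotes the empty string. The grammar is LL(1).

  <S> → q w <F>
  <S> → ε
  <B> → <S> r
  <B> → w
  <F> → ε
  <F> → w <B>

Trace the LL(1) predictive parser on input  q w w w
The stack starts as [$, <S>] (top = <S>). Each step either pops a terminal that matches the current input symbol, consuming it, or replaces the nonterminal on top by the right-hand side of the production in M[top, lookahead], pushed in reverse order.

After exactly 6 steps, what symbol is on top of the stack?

w

step 1: stack=$ <S>  input=q w w w $  — expand <S> → q w <F>
step 2: stack=$ <F> w q  input=q w w w $  — match q
step 3: stack=$ <F> w  input=w w w $  — match w
step 4: stack=$ <F>  input=w w $  — expand <F> → w <B>
step 5: stack=$ <B> w  input=w w $  — match w
step 6: stack=$ <B>  input=w $  — expand <B> → w
Stack after step 6: $ w (top = w).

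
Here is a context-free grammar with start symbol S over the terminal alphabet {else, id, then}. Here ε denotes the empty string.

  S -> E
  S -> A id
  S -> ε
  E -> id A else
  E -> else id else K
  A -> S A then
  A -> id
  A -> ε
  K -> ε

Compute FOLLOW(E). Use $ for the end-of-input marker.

{$, else, id, then}

FIRST(E): from E->id A else we get {id}; from E->else id else K we get {else}. So FIRST(E) = {else, id}.
FIRST(K): from K->ε we get {ε}. So FIRST(K) = {ε}.
FIRST(S): from S->E we get {else, id}; from S->A id we get {else, id, then}; from S->ε we get {ε}. So FIRST(S) = {ε, else, id, then}.
FIRST(A): from A->S A then we get {else, id, then}; from A->id we get {id}; from A->ε we get {ε}. So FIRST(A) = {ε, else, id, then}.
FOLLOW(S) includes $ since S is the start symbol.
FOLLOW(S): in A->S A then, S is followed by A then with FIRST {else, id, then}. Thus FOLLOW(S) = {$, else, id, then}.
FOLLOW(E): in S->E, the suffix after E is empty, so FOLLOW(E) ⊇ FOLLOW(S) = {$, else, id, then}. Thus FOLLOW(E) = {$, else, id, then}.
FOLLOW(A): in S->A id, A is followed by id with FIRST {id}; in E->id A else, A is followed by else with FIRST {else}; in A->S A then, A is followed by then with FIRST {then}. Thus FOLLOW(A) = {else, id, then}.
FOLLOW(K): in E->else id else K, the suffix after K is empty, so FOLLOW(K) ⊇ FOLLOW(E) = {$, else, id, then}. Thus FOLLOW(K) = {$, else, id, then}.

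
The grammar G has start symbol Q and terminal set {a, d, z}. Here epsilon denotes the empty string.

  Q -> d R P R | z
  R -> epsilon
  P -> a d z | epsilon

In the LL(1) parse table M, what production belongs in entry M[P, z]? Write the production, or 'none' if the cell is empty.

FIRST(Q) = {d, z}
FIRST(R) = {epsilon}
FIRST(P) = {epsilon, a}
FOLLOW(Q) includes $ since Q is the start symbol.
FOLLOW(Q): Q appears on no right-hand side. Thus FOLLOW(Q) = {$}.
FOLLOW(P): in Q->d R P R, P is followed by R with FIRST {epsilon}; in Q->d R P R, the suffix after P is nullable, so FOLLOW(P) ⊇ FOLLOW(Q) = {$}. Thus FOLLOW(P) = {$}.
For P -> a d z: FIRST(a d z) = {a}, so it goes in M[P, t] for t ∈ {a}.
For P -> epsilon: FIRST(epsilon) = {epsilon}, so it goes in M[P, t] for t ∈ {}; since epsilon ∈ FIRST, also for every t ∈ FOLLOW(P) = {$}.
None of these place a production in M[P, z].

none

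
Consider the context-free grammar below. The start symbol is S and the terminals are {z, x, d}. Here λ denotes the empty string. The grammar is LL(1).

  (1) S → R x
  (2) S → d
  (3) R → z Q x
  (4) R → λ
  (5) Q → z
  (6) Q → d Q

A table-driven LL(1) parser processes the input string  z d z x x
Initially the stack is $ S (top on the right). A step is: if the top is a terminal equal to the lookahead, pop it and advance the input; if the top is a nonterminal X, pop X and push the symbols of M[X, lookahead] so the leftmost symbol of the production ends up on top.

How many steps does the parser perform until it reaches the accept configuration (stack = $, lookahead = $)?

step 1: stack=$ S  input=z d z x x $  — expand S → R x
step 2: stack=$ x R  input=z d z x x $  — expand R → z Q x
step 3: stack=$ x x Q z  input=z d z x x $  — match z
step 4: stack=$ x x Q  input=d z x x $  — expand Q → d Q
step 5: stack=$ x x Q d  input=d z x x $  — match d
step 6: stack=$ x x Q  input=z x x $  — expand Q → z
step 7: stack=$ x x z  input=z x x $  — match z
step 8: stack=$ x x  input=x x $  — match x
step 9: stack=$ x  input=x $  — match x
Accept reached after 9 steps.

9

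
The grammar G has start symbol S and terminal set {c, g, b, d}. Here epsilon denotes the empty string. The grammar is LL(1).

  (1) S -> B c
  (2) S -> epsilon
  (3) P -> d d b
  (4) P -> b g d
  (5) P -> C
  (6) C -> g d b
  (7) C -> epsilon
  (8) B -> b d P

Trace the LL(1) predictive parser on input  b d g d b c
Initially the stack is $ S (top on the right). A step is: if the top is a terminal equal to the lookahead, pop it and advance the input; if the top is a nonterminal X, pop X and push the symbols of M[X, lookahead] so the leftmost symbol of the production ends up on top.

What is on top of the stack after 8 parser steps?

     Stack      Input          Action
  1  $ S        b d g d b c $  expand S -> B c
  2  $ c B      b d g d b c $  expand B -> b d P
  3  $ c P d b  b d g d b c $  match b
  4  $ c P d    d g d b c $    match d
  5  $ c P      g d b c $      expand P -> C
  6  $ c C      g d b c $      expand C -> g d b
  7  $ c b d g  g d b c $      match g
  8  $ c b d    d b c $        match d
Stack after step 8: $ c b (top = b).

b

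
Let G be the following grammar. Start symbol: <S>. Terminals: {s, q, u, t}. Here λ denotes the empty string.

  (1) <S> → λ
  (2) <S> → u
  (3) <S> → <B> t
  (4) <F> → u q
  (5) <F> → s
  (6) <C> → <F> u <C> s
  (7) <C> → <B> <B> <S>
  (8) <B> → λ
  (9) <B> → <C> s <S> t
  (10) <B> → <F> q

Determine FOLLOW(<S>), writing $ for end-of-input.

FIRST(<F>): from <F>→u q we get {u}; from <F>→s we get {s}. So FIRST(<F>) = {s, u}.
FIRST(<S>): from <S>→λ we get {λ}; from <S>→u we get {u}; from <S>→<B> t we get {s, t, u}. So FIRST(<S>) = {λ, s, t, u}.
FIRST(<C>): from <C>→<F> u <C> s we get {s, u}; from <C>→<B> <B> <S> we get {λ, s, t, u}. So FIRST(<C>) = {λ, s, t, u}.
FIRST(<B>): from <B>→λ we get {λ}; from <B>→<C> s <S> t we get {s, t, u}; from <B>→<F> q we get {s, u}. So FIRST(<B>) = {λ, s, t, u}.
FOLLOW(<S>) includes $ since <S> is the start symbol.
FOLLOW(<F>): in <C>→<F> u <C> s, <F> is followed by u <C> s with FIRST {u}; in <B>→<F> q, <F> is followed by q with FIRST {q}. Thus FOLLOW(<F>) = {q, u}.
FOLLOW(<C>): in <C>→<F> u <C> s, <C> is followed by s with FIRST {s}; in <B>→<C> s <S> t, <C> is followed by s <S> t with FIRST {s}. Thus FOLLOW(<C>) = {s}.
FOLLOW(<S>): in <C>→<B> <B> <S>, the suffix after <S> is empty, so FOLLOW(<S>) ⊇ FOLLOW(<C>) = {s}; in <B>→<C> s <S> t, <S> is followed by t with FIRST {t}. Thus FOLLOW(<S>) = {$, s, t}.
FOLLOW(<B>): in <S>→<B> t, <B> is followed by t with FIRST {t}; in <C>→<B> <B> <S> (occurrence 1), <B> is followed by <B> <S> with FIRST {λ, s, t, u}; in <C>→<B> <B> <S> (occurrence 1), the suffix after <B> is nullable, so FOLLOW(<B>) ⊇ FOLLOW(<C>) = {s}; in <C>→<B> <B> <S> (occurrence 2), <B> is followed by <S> with FIRST {λ, s, t, u}; in <C>→<B> <B> <S> (occurrence 2), the suffix after <B> is nullable, so FOLLOW(<B>) ⊇ FOLLOW(<C>) = {s}. Thus FOLLOW(<B>) = {s, t, u}.

{$, s, t}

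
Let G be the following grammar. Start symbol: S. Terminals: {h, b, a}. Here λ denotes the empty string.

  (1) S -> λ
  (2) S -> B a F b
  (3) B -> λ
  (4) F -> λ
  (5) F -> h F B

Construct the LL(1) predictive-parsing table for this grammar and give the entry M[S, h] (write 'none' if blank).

none

FIRST(B) = {λ}
FIRST(F) = {λ, h}
FIRST(S) = {λ, a}  (via B a F b)
FOLLOW(S) includes $ since S is the start symbol.
FOLLOW(S): S appears on no right-hand side. Thus FOLLOW(S) = {$}.
For S -> λ: FIRST(λ) = {λ}, so it goes in M[S, t] for t ∈ {}; since λ ∈ FIRST, also for every t ∈ FOLLOW(S) = {$}.
For S -> B a F b: FIRST(B a F b) = {a}, so it goes in M[S, t] for t ∈ {a}.
None of these place a production in M[S, h].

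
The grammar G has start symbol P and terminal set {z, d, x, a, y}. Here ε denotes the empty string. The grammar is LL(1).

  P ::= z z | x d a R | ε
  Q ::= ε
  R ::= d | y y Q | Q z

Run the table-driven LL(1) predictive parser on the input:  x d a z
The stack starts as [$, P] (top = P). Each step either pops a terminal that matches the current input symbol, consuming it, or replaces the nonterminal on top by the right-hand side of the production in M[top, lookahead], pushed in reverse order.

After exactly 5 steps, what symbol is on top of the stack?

step 1: stack=$ P  input=x d a z $  — expand P ::= x d a R
step 2: stack=$ R a d x  input=x d a z $  — match x
step 3: stack=$ R a d  input=d a z $  — match d
step 4: stack=$ R a  input=a z $  — match a
step 5: stack=$ R  input=z $  — expand R ::= Q z
Stack after step 5: $ z Q (top = Q).

Q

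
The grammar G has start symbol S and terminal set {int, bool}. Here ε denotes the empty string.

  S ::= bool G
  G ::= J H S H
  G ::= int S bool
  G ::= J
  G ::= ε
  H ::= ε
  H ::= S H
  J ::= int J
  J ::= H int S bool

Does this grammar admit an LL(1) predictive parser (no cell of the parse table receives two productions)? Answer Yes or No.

No

FIRST(S) = {bool}
FIRST(G) = {ε, bool, int}
FIRST(H) = {ε, bool}
FIRST(J) = {bool, int}
FOLLOW(S) = {$, bool, int}
FOLLOW(G) = {$, bool, int}
FOLLOW(H) = {$, bool, int}
FOLLOW(J) = {$, bool, int}
Cell M[G, bool] receives both G ::= J H S H and G ::= J and G ::= ε — the grammar is not LL(1).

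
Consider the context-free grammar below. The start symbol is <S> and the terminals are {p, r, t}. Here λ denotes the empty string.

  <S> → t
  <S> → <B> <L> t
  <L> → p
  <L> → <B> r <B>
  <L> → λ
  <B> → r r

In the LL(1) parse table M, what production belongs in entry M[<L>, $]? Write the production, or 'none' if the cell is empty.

none

FIRST(<B>): from <B>→r r we get {r}. So FIRST(<B>) = {r}.
FIRST(<S>): from <S>→t we get {t}; from <S>→<B> <L> t we get {r}. So FIRST(<S>) = {r, t}.
FIRST(<L>): from <L>→p we get {p}; from <L>→<B> r <B> we get {r}; from <L>→λ we get {λ}. So FIRST(<L>) = {λ, p, r}.
FOLLOW(<S>) includes $ since <S> is the start symbol.
FOLLOW(<L>): in <S>→<B> <L> t, <L> is followed by t with FIRST {t}. Thus FOLLOW(<L>) = {t}.
For <L> → p: FIRST(p) = {p}, so it goes in M[<L>, t] for t ∈ {p}.
For <L> → <B> r <B>: FIRST(<B> r <B>) = {r}, so it goes in M[<L>, t] for t ∈ {r}.
For <L> → λ: FIRST(λ) = {λ}, so it goes in M[<L>, t] for t ∈ {}; since λ ∈ FIRST, also for every t ∈ FOLLOW(<L>) = {t}.
None of these place a production in M[<L>, $].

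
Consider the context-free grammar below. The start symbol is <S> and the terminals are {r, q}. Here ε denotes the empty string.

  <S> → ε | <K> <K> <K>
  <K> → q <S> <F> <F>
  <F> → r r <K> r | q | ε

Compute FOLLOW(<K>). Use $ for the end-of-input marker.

{$, q, r}

FIRST(<K>): from <K>→q <S> <F> <F> we get {q}. So FIRST(<K>) = {q}.
FIRST(<F>): from <F>→r r <K> r we get {r}; from <F>→q we get {q}; from <F>→ε we get {ε}. So FIRST(<F>) = {ε, q, r}.
FIRST(<S>): from <S>→ε we get {ε}; from <S>→<K> <K> <K> we get {q}. So FIRST(<S>) = {ε, q}.
FOLLOW(<S>) includes $ since <S> is the start symbol.
FOLLOW(<S>): in <K>→q <S> <F> <F>, <S> is followed by <F> <F> with FIRST {ε, q, r}; in <K>→q <S> <F> <F>, the suffix after <S> is nullable, so FOLLOW(<S>) ⊇ FOLLOW(<K>) = {$, q, r}. Thus FOLLOW(<S>) = {$, q, r}.
FOLLOW(<K>): in <S>→<K> <K> <K> (occurrence 1), <K> is followed by <K> <K> with FIRST {q}; in <S>→<K> <K> <K> (occurrence 2), <K> is followed by <K> with FIRST {q}; in <S>→<K> <K> <K> (occurrence 3), the suffix after <K> is empty, so FOLLOW(<K>) ⊇ FOLLOW(<S>) = {$, q, r}; in <F>→r r <K> r, <K> is followed by r with FIRST {r}. Thus FOLLOW(<K>) = {$, q, r}.
FOLLOW(<F>): in <K>→q <S> <F> <F> (occurrence 1), <F> is followed by <F> with FIRST {ε, q, r}; in <K>→q <S> <F> <F> (occurrence 1), the suffix after <F> is nullable, so FOLLOW(<F>) ⊇ FOLLOW(<K>) = {$, q, r}; in <K>→q <S> <F> <F> (occurrence 2), the suffix after <F> is empty, so FOLLOW(<F>) ⊇ FOLLOW(<K>) = {$, q, r}. Thus FOLLOW(<F>) = {$, q, r}.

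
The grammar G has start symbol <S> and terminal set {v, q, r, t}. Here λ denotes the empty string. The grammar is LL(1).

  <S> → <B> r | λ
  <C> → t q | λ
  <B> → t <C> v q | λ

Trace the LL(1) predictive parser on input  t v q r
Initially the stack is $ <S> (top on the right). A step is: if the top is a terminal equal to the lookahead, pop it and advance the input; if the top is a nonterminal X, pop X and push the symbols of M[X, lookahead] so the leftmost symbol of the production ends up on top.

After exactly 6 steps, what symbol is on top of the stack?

     Stack          Input      Action
  1  $ <S>          t v q r $  expand <S> → <B> r
  2  $ r <B>        t v q r $  expand <B> → t <C> v q
  3  $ r q v <C> t  t v q r $  match t
  4  $ r q v <C>    v q r $    expand <C> → λ
  5  $ r q v        v q r $    match v
  6  $ r q          q r $      match q
Stack after step 6: $ r (top = r).

r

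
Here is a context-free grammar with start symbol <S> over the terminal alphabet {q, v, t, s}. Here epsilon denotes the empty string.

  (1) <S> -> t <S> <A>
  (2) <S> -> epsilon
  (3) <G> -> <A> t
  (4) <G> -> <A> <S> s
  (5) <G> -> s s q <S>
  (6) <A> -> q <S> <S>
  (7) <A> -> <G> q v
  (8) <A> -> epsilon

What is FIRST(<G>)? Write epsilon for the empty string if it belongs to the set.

FIRST(<S>): from <S>->t <S> <A> we get {t}; from <S>->epsilon we get {epsilon}. So FIRST(<S>) = {epsilon, t}.
FIRST(<G>): from <G>-><A> t we get {q, s, t}; from <G>-><A> <S> s we get {q, s, t}; from <G>->s s q <S> we get {s}. So FIRST(<G>) = {q, s, t}.
FIRST(<A>): from <A>->q <S> <S> we get {q}; from <A>-><G> q v we get {q, s, t}; from <A>->epsilon we get {epsilon}. So FIRST(<A>) = {epsilon, q, s, t}.

{q, s, t}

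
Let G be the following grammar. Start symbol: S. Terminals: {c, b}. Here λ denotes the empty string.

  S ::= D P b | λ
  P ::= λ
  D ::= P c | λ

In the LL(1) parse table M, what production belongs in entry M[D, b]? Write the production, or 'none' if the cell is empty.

D ::= λ

FIRST(P): from P::=λ we get {λ}. So FIRST(P) = {λ}.
FIRST(D): from D::=P c we get {c}; from D::=λ we get {λ}. So FIRST(D) = {λ, c}.
FIRST(S): from S::=D P b we get {b, c}; from S::=λ we get {λ}. So FIRST(S) = {λ, b, c}.
FOLLOW(S) includes $ since S is the start symbol.
FOLLOW(D): in S::=D P b, D is followed by P b with FIRST {b}. Thus FOLLOW(D) = {b}.
For D ::= P c: FIRST(P c) = {c}, so it goes in M[D, t] for t ∈ {c}.
For D ::= λ: FIRST(λ) = {λ}, so it goes in M[D, t] for t ∈ {}; since λ ∈ FIRST, also for every t ∈ FOLLOW(D) = {b}.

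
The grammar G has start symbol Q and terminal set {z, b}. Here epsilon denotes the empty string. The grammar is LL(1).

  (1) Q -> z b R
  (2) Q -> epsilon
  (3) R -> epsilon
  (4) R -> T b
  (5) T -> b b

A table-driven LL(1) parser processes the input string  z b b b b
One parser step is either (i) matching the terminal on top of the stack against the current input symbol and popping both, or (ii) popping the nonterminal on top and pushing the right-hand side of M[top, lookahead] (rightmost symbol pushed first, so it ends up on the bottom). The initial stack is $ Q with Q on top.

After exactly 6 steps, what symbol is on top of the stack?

b

step 1: stack=$ Q  input=z b b b b $  — expand Q -> z b R
step 2: stack=$ R b z  input=z b b b b $  — match z
step 3: stack=$ R b  input=b b b b $  — match b
step 4: stack=$ R  input=b b b $  — expand R -> T b
step 5: stack=$ b T  input=b b b $  — expand T -> b b
step 6: stack=$ b b b  input=b b b $  — match b
Stack after step 6: $ b b (top = b).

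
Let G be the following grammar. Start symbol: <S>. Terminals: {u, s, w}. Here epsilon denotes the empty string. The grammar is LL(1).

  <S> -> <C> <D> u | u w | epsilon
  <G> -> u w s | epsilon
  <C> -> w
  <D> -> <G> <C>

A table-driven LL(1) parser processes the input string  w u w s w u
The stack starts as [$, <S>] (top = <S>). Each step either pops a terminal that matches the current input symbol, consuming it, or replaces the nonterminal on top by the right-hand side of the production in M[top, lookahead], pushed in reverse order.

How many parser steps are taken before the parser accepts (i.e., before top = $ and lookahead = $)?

step 1: stack=$ <S>  input=w u w s w u $  — expand <S> -> <C> <D> u
step 2: stack=$ u <D> <C>  input=w u w s w u $  — expand <C> -> w
step 3: stack=$ u <D> w  input=w u w s w u $  — match w
step 4: stack=$ u <D>  input=u w s w u $  — expand <D> -> <G> <C>
step 5: stack=$ u <C> <G>  input=u w s w u $  — expand <G> -> u w s
step 6: stack=$ u <C> s w u  input=u w s w u $  — match u
step 7: stack=$ u <C> s w  input=w s w u $  — match w
step 8: stack=$ u <C> s  input=s w u $  — match s
step 9: stack=$ u <C>  input=w u $  — expand <C> -> w
step 10: stack=$ u w  input=w u $  — match w
step 11: stack=$ u  input=u $  — match u
Accept reached after 11 steps.

11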